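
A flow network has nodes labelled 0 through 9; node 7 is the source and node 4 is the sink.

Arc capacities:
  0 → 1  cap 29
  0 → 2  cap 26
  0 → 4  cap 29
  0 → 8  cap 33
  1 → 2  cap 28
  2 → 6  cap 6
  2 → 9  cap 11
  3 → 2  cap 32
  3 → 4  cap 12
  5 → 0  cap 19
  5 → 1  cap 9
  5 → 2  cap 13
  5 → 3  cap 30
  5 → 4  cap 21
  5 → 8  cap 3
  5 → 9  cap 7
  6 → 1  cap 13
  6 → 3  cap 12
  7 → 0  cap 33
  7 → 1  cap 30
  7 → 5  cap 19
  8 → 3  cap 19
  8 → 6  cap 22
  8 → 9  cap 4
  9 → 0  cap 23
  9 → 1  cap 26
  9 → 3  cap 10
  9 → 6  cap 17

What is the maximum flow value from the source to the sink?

augment #1: 7→0→4 bottleneck 29, total now 29
augment #2: 7→5→4 bottleneck 19, total now 48
augment #3: 7→0→8→3→4 bottleneck 4, total now 52
augment #4: 7→1→2→6→3→4 bottleneck 6, total now 58
augment #5: 7→1→2→9→3→4 bottleneck 2, total now 60

Maximum flow value: 60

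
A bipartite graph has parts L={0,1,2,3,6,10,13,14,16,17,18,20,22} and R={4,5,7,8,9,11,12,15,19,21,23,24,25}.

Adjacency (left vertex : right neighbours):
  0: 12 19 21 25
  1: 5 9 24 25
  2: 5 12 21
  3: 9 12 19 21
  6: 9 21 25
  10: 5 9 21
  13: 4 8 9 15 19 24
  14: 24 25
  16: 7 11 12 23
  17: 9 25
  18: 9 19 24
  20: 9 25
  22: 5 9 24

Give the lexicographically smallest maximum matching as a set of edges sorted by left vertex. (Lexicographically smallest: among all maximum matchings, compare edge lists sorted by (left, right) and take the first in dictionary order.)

Lex-smallest maximum matching: {(0,12), (1,5), (2,21), (3,9), (6,25), (13,4), (14,24), (16,7), (18,19)}

|M| = 9 (so the lex-smallest maximum matching has 9 edges)
process left vertices in ascending order; for each, take the smallest-labelled available neighbour that still permits 9 edges overall, or leave it unmatched if none does
lex-smallest matching: {0-12, 1-5, 2-21, 3-9, 6-25, 13-4, 14-24, 16-7, 18-19}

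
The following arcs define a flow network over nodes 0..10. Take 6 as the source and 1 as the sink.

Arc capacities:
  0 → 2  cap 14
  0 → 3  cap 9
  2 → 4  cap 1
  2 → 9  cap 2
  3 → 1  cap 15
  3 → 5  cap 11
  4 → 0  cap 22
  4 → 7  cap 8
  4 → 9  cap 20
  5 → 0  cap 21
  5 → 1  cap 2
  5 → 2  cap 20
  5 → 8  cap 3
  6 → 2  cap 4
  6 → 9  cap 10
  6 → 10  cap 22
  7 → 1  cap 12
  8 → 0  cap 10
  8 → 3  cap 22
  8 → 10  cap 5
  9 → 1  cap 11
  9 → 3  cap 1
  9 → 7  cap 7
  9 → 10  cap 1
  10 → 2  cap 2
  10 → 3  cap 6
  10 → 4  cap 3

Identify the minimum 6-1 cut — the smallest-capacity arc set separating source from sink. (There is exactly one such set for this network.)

Min-cut arcs: {(2,4), (2,9), (6,9), (10,3), (10,4)} (total capacity 22)

augment #1: 6→9→1 push 10
augment #2: 6→2→9→1 push 1
augment #3: 6→10→3→1 push 6
augment #4: 6→2→4→7→1 push 1
augment #5: 6→2→9→3→1 push 1
augment #6: 6→10→4→7→1 push 3
max flow = 22; residual-reachable set from 6 gives S-side
cut edges (S→T): {(2,4), (2,9), (6,9), (10,3), (10,4)} total cap 22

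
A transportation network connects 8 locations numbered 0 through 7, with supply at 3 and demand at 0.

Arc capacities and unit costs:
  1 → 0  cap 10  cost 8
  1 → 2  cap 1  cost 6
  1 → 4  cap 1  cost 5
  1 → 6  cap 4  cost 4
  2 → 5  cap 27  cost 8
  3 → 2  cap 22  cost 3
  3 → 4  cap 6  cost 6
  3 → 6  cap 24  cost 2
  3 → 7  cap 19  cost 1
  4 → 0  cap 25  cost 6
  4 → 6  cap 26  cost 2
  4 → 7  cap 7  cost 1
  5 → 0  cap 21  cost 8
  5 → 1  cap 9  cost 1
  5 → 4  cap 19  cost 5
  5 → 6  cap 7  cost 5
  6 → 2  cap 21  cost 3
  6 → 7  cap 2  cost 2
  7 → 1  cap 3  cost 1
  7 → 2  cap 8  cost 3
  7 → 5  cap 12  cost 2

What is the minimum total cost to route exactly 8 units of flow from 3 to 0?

Minimum cost for 8 units: 85

shortest-cost path #1: 3→7→1→0 push 3 @ unit cost 10 (adds 30)
shortest-cost path #2: 3→7→5→0 push 5 @ unit cost 11 (adds 55)
total cost = 85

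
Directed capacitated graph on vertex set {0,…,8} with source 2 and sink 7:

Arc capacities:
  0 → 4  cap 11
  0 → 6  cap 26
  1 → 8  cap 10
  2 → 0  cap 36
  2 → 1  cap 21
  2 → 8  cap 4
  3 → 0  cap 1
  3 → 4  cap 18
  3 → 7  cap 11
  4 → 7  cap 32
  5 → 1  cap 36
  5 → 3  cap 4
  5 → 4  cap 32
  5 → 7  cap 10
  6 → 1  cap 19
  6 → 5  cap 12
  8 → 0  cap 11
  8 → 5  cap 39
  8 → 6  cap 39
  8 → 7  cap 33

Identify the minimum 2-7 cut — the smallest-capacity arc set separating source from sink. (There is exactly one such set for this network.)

Min-cut arcs: {(0,4), (1,8), (2,8), (6,5)} (total capacity 37)

augment #1: 2→8→7 push 4
augment #2: 2→0→4→7 push 11
augment #3: 2→1→8→7 push 10
augment #4: 2→0→6→5→7 push 10
augment #5: 2→0→6→5→3→7 push 2
max flow = 37; residual-reachable set from 2 gives S-side
cut edges (S→T): {(0,4), (1,8), (2,8), (6,5)} total cap 37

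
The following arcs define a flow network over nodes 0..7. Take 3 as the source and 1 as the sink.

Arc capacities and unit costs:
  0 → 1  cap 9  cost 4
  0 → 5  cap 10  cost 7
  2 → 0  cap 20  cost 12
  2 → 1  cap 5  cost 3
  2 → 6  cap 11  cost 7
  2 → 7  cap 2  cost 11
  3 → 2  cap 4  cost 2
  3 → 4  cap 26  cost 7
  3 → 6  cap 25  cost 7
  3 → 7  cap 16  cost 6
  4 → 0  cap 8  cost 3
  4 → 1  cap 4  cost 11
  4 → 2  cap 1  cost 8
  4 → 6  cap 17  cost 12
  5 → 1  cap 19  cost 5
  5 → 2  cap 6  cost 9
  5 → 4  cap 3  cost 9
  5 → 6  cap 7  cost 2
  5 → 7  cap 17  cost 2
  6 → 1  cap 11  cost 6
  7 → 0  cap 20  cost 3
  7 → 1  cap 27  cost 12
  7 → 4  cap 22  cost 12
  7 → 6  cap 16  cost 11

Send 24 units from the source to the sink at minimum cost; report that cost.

Minimum cost for 24 units: 280

shortest-cost path #1: 3→2→1 push 4 @ unit cost 5 (adds 20)
shortest-cost path #2: 3→6→1 push 11 @ unit cost 13 (adds 143)
shortest-cost path #3: 3→7→0→1 push 9 @ unit cost 13 (adds 117)
total cost = 280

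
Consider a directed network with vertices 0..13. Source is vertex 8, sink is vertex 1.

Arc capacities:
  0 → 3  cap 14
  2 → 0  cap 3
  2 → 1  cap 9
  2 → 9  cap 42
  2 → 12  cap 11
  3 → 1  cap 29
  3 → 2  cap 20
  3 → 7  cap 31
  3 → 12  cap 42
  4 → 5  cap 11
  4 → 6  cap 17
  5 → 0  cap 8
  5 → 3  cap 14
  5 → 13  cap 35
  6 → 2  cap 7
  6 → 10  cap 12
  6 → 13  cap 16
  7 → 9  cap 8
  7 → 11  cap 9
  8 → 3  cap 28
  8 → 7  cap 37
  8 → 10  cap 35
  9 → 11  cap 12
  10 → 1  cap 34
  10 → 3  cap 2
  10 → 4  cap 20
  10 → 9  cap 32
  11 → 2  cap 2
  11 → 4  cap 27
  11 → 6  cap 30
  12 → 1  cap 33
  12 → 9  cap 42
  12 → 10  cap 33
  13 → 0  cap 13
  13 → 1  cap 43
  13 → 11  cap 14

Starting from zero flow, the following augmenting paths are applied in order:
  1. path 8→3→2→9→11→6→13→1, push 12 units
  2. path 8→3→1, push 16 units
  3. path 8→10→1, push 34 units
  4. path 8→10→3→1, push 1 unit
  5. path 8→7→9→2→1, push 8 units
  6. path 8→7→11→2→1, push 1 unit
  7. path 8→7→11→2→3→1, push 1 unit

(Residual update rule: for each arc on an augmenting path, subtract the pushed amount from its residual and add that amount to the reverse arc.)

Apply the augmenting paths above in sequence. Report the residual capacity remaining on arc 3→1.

after path 1 (8→3→2→9→11→6→13→1, push 12): res(3,1)=29
after path 2 (8→3→1, push 16): res(3,1)=13
after path 3 (8→10→1, push 34): res(3,1)=13
after path 4 (8→10→3→1, push 1): res(3,1)=12
after path 5 (8→7→9→2→1, push 8): res(3,1)=12
after path 6 (8→7→11→2→1, push 1): res(3,1)=12
after path 7 (8→7→11→2→3→1, push 1): res(3,1)=11

Residual capacity of (3,1): 11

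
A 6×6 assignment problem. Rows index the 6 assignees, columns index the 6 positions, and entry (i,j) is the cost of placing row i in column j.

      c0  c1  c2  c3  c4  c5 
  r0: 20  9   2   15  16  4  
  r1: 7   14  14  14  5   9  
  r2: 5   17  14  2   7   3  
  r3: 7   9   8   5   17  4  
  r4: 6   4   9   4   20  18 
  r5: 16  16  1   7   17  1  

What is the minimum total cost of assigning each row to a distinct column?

Minimum assignment cost: 21

optimal assignment: row0→col2 (cost 2), row1→col4 (cost 5), row2→col3 (cost 2), row3→col0 (cost 7), row4→col1 (cost 4), row5→col5 (cost 1)
total = 2 + 5 + 2 + 7 + 4 + 1 = 21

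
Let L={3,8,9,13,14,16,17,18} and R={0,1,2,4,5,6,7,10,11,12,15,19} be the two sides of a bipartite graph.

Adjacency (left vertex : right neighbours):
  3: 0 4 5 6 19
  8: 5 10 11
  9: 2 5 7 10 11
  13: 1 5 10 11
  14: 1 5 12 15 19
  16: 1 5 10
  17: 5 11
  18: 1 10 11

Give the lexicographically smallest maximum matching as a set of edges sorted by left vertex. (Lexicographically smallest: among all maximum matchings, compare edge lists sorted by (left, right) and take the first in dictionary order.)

Lex-smallest maximum matching: {(3,0), (8,5), (9,2), (13,1), (14,12), (16,10), (17,11)}

|M| = 7 (so the lex-smallest maximum matching has 7 edges)
process left vertices in ascending order; for each, take the smallest-labelled available neighbour that still permits 7 edges overall, or leave it unmatched if none does
lex-smallest matching: {3-0, 8-5, 9-2, 13-1, 14-12, 16-10, 17-11}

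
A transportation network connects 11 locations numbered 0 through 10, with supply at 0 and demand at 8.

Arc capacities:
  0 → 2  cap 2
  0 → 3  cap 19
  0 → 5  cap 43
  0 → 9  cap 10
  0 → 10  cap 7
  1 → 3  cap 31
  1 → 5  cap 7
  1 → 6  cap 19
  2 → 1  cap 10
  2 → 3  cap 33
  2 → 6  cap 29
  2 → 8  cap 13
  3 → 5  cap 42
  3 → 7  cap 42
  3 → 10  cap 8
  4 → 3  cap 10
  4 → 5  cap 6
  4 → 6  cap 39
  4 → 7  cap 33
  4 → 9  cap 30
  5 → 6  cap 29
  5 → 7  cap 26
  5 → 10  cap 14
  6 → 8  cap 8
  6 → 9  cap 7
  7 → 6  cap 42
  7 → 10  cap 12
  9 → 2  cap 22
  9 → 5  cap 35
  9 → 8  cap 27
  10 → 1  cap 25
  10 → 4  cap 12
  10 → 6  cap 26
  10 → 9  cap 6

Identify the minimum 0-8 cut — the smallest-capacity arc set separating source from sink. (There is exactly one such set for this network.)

Min-cut arcs: {(0,2), (0,9), (6,8), (6,9), (10,4), (10,9)} (total capacity 45)

augment #1: 0→2→8 push 2
augment #2: 0→9→8 push 10
augment #3: 0→5→6→8 push 8
augment #4: 0→10→9→8 push 6
augment #5: 0→5→6→9→8 push 7
augment #6: 0→10→4→9→8 push 1
augment #7: 0→3→10→4→9→8 push 3
augment #8: 0→3→10→4→9→2→8 push 5
augment #9: 0→5→10→4→9→2→8 push 3
max flow = 45; residual-reachable set from 0 gives S-side
cut edges (S→T): {(0,2), (0,9), (6,8), (6,9), (10,4), (10,9)} total cap 45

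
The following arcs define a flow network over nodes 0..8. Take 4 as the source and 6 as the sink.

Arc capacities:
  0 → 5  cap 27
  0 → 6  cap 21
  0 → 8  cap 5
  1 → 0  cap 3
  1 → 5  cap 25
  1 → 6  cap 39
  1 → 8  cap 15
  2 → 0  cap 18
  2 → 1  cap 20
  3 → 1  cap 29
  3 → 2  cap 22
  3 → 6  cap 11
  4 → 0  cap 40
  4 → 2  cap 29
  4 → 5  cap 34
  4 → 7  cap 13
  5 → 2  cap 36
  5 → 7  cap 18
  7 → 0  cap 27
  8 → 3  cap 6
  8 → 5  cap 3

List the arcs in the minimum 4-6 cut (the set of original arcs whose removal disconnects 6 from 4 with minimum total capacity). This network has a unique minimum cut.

augment #1: 4→0→6 push 21
augment #2: 4→2→1→6 push 20
augment #3: 4→0→8→3→6 push 5
max flow = 46; residual-reachable set from 4 gives S-side
cut edges (S→T): {(0,6), (0,8), (2,1)} total cap 46

Min-cut arcs: {(0,6), (0,8), (2,1)} (total capacity 46)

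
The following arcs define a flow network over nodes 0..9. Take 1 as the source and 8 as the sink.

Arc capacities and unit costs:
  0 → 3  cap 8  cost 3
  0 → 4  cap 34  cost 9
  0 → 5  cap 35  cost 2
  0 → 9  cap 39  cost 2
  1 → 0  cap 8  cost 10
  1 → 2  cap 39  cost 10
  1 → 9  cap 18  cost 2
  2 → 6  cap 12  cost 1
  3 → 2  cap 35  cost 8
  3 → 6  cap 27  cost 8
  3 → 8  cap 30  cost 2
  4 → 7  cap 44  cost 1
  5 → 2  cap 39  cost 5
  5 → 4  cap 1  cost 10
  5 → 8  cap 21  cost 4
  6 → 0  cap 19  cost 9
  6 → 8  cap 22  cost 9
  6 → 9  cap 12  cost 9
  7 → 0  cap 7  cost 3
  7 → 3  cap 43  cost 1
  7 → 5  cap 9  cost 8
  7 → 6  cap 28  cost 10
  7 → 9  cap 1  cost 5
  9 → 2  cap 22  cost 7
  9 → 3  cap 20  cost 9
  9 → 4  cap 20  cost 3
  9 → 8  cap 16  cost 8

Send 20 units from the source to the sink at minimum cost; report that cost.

Minimum cost for 20 units: 192

shortest-cost path #1: 1→9→4→7→3→8 push 18 @ unit cost 9 (adds 162)
shortest-cost path #2: 1→0→3→8 push 2 @ unit cost 15 (adds 30)
total cost = 192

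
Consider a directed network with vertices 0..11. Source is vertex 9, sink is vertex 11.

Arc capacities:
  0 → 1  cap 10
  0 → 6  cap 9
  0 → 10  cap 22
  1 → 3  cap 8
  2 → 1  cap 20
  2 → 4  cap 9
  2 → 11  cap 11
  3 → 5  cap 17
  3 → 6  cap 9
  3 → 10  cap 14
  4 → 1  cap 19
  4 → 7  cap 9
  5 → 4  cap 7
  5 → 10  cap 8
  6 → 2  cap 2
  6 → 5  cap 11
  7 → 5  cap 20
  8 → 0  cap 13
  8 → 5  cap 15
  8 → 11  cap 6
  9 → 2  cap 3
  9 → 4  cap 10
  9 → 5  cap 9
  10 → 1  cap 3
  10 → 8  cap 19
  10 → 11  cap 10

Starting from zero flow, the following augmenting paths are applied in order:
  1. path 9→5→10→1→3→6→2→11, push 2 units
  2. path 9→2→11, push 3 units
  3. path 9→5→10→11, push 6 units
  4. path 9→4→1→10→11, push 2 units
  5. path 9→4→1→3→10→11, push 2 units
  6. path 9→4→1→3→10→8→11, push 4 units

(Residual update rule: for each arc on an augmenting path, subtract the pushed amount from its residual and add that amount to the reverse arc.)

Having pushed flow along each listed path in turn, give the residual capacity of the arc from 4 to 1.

Residual capacity of (4,1): 11

after path 1 (9→5→10→1→3→6→2→11, push 2): res(4,1)=19
after path 2 (9→2→11, push 3): res(4,1)=19
after path 3 (9→5→10→11, push 6): res(4,1)=19
after path 4 (9→4→1→10→11, push 2): res(4,1)=17
after path 5 (9→4→1→3→10→11, push 2): res(4,1)=15
after path 6 (9→4→1→3→10→8→11, push 4): res(4,1)=11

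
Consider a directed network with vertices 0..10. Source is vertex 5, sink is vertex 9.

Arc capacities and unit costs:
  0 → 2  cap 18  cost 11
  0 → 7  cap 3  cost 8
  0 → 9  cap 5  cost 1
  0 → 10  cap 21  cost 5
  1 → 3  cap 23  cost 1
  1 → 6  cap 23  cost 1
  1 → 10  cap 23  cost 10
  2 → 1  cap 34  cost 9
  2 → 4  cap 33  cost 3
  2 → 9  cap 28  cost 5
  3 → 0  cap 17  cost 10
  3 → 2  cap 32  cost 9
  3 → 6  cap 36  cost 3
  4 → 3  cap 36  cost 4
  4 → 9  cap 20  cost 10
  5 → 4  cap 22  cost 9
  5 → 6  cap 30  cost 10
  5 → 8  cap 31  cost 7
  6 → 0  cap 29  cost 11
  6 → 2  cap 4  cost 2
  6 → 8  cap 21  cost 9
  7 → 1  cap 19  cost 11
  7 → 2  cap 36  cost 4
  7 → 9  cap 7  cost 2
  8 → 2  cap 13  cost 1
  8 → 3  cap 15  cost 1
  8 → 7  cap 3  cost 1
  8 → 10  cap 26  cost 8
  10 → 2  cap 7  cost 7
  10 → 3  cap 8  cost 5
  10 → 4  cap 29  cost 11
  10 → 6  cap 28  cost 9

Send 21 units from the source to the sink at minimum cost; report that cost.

Minimum cost for 21 units: 286

shortest-cost path #1: 5→8→7→9 push 3 @ unit cost 10 (adds 30)
shortest-cost path #2: 5→8→2→9 push 13 @ unit cost 13 (adds 169)
shortest-cost path #3: 5→6→2→9 push 4 @ unit cost 17 (adds 68)
shortest-cost path #4: 5→4→9 push 1 @ unit cost 19 (adds 19)
total cost = 286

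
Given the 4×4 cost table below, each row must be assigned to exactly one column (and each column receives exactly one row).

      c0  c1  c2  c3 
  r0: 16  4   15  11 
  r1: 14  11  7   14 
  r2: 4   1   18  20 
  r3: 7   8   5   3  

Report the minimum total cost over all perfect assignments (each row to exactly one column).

Minimum assignment cost: 18

optimal assignment: row0→col1 (cost 4), row1→col2 (cost 7), row2→col0 (cost 4), row3→col3 (cost 3)
total = 4 + 7 + 4 + 3 = 18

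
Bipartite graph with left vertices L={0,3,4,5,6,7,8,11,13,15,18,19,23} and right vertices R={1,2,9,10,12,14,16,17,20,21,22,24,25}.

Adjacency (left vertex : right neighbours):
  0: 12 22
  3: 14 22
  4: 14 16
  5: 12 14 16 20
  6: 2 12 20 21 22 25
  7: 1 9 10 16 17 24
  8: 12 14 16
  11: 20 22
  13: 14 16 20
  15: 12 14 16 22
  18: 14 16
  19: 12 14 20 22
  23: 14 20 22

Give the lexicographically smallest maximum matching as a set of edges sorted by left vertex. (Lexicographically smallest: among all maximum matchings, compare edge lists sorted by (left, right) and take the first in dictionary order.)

Lex-smallest maximum matching: {(0,12), (3,14), (4,16), (5,20), (6,2), (7,1), (11,22)}

|M| = 7 (so the lex-smallest maximum matching has 7 edges)
process left vertices in ascending order; for each, take the smallest-labelled available neighbour that still permits 7 edges overall, or leave it unmatched if none does
lex-smallest matching: {0-12, 3-14, 4-16, 5-20, 6-2, 7-1, 11-22}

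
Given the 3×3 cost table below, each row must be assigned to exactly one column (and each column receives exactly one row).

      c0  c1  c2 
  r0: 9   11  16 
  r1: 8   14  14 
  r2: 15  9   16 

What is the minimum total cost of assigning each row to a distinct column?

optimal assignment: row0→col0 (cost 9), row1→col2 (cost 14), row2→col1 (cost 9)
total = 9 + 14 + 9 = 32

Minimum assignment cost: 32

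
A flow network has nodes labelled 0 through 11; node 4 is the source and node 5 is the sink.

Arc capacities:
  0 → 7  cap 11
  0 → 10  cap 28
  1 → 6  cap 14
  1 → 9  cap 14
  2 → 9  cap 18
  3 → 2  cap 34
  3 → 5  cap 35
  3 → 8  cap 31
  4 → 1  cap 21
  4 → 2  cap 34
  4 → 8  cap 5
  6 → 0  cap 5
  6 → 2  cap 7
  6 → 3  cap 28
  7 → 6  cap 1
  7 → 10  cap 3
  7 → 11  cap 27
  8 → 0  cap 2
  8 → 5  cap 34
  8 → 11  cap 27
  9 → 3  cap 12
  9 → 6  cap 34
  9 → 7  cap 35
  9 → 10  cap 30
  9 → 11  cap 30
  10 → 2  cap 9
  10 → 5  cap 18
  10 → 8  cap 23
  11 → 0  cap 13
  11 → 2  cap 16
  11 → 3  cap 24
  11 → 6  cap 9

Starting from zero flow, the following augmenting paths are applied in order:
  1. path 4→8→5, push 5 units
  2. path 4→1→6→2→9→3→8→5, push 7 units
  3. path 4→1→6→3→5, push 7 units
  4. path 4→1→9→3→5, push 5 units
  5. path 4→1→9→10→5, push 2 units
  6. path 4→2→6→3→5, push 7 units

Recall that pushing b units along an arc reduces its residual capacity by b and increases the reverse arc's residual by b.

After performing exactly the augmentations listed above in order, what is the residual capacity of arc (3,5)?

after path 1 (4→8→5, push 5): res(3,5)=35
after path 2 (4→1→6→2→9→3→8→5, push 7): res(3,5)=35
after path 3 (4→1→6→3→5, push 7): res(3,5)=28
after path 4 (4→1→9→3→5, push 5): res(3,5)=23
after path 5 (4→1→9→10→5, push 2): res(3,5)=23
after path 6 (4→2→6→3→5, push 7): res(3,5)=16

Residual capacity of (3,5): 16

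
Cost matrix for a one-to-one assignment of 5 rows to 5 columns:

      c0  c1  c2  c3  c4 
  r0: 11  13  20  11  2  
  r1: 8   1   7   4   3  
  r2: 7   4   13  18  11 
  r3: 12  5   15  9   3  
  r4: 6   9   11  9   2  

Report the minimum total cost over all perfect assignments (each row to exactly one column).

Minimum assignment cost: 28

optimal assignment: row0→col4 (cost 2), row1→col2 (cost 7), row2→col1 (cost 4), row3→col3 (cost 9), row4→col0 (cost 6)
total = 2 + 7 + 4 + 9 + 6 = 28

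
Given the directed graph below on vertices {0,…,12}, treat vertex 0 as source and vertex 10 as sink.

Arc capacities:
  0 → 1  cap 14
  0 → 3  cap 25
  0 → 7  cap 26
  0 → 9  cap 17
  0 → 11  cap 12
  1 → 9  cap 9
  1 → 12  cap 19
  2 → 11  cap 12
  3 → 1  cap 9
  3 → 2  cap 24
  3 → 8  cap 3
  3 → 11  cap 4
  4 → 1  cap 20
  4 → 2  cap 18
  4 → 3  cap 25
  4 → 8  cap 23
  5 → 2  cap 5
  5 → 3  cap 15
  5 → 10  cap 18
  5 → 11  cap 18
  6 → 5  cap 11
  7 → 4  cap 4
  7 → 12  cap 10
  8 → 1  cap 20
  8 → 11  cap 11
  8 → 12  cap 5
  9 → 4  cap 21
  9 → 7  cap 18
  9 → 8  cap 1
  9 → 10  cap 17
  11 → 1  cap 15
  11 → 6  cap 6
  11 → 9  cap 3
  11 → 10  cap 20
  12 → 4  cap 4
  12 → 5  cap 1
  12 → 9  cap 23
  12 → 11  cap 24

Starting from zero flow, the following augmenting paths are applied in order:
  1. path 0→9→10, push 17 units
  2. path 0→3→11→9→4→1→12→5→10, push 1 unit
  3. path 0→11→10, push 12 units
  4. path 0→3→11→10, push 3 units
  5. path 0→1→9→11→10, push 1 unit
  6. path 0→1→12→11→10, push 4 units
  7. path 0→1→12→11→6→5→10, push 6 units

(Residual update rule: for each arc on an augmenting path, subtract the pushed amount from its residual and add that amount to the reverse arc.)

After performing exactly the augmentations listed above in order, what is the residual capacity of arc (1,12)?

Residual capacity of (1,12): 8

after path 1 (0→9→10, push 17): res(1,12)=19
after path 2 (0→3→11→9→4→1→12→5→10, push 1): res(1,12)=18
after path 3 (0→11→10, push 12): res(1,12)=18
after path 4 (0→3→11→10, push 3): res(1,12)=18
after path 5 (0→1→9→11→10, push 1): res(1,12)=18
after path 6 (0→1→12→11→10, push 4): res(1,12)=14
after path 7 (0→1→12→11→6→5→10, push 6): res(1,12)=8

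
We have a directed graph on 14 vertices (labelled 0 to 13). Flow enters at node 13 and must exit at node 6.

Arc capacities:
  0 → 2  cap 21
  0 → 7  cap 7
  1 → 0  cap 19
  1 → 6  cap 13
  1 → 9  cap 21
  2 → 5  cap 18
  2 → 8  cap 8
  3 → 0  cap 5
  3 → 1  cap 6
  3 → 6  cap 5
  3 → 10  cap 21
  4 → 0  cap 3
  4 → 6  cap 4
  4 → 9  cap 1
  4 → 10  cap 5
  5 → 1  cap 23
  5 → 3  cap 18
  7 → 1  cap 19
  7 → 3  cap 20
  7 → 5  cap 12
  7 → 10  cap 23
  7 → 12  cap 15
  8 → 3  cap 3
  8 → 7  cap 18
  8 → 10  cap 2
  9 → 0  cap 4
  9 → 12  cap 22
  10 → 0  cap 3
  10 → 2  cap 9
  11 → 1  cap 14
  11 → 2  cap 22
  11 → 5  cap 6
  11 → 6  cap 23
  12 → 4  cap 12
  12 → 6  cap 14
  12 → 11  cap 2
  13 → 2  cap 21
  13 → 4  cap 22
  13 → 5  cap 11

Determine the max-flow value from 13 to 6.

Maximum flow value: 38

augment #1: 13→4→6 bottleneck 4, total now 4
augment #2: 13→5→1→6 bottleneck 11, total now 15
augment #3: 13→2→5→1→6 bottleneck 2, total now 17
augment #4: 13→2→5→3→6 bottleneck 5, total now 22
augment #5: 13→4→9→12→6 bottleneck 1, total now 23
augment #6: 13→2→8→7→12→6 bottleneck 8, total now 31
augment #7: 13→4→0→7→12→6 bottleneck 3, total now 34
augment #8: 13→2→5→1→9→12→6 bottleneck 2, total now 36
augment #9: 13→2→5→1→9→12→11→6 bottleneck 2, total now 38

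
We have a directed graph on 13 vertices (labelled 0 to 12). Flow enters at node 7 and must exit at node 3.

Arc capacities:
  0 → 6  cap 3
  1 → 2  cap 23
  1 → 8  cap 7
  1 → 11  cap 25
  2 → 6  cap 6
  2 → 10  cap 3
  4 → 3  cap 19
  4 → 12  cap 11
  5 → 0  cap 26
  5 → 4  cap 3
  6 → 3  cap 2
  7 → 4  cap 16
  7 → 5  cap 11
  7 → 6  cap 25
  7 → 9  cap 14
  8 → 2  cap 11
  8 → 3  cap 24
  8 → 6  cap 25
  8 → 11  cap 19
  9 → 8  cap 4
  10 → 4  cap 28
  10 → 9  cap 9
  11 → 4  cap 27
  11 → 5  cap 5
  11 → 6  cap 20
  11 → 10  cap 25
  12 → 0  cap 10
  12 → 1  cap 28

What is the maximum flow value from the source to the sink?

augment #1: 7→4→3 bottleneck 16, total now 16
augment #2: 7→6→3 bottleneck 2, total now 18
augment #3: 7→5→4→3 bottleneck 3, total now 21
augment #4: 7→9→8→3 bottleneck 4, total now 25

Maximum flow value: 25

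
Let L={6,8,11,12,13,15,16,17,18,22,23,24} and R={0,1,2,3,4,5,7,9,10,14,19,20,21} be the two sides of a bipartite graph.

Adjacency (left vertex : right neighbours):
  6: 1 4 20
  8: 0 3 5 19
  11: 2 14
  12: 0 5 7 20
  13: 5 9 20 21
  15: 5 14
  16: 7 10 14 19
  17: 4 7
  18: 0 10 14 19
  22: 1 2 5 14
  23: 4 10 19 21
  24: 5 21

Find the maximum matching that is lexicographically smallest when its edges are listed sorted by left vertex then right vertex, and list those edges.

|M| = 12 (so the lex-smallest maximum matching has 12 edges)
process left vertices in ascending order; for each, take the smallest-labelled available neighbour that still permits 12 edges overall, or leave it unmatched if none does
lex-smallest matching: {6-1, 8-0, 11-2, 12-20, 13-9, 15-5, 16-7, 17-4, 18-10, 22-14, 23-19, 24-21}

Lex-smallest maximum matching: {(6,1), (8,0), (11,2), (12,20), (13,9), (15,5), (16,7), (17,4), (18,10), (22,14), (23,19), (24,21)}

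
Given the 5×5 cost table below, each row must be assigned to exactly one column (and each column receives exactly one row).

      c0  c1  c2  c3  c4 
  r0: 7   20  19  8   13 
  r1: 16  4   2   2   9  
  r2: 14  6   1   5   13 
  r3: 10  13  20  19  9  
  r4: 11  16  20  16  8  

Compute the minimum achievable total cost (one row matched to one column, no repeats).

Minimum assignment cost: 31

one of 2 optimal assignments: row0→col0 (cost 7), row1→col3 (cost 2), row2→col2 (cost 1), row3→col1 (cost 13), row4→col4 (cost 8)
total = 7 + 2 + 1 + 13 + 8 = 31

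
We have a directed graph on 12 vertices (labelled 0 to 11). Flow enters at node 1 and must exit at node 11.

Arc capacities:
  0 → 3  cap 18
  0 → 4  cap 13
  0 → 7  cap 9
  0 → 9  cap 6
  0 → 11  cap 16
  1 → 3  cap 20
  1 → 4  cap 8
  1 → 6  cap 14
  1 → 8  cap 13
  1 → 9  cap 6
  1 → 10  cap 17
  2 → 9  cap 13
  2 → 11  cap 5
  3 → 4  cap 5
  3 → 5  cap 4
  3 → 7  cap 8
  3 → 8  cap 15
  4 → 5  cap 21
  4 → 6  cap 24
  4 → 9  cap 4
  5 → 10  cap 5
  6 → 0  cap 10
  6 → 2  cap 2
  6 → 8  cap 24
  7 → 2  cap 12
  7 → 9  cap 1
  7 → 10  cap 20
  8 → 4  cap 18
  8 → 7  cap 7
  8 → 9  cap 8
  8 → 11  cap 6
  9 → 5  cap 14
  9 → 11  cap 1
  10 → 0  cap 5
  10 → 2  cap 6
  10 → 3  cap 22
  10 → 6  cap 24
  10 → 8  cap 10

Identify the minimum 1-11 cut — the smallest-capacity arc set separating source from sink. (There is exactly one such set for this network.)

augment #1: 1→8→11 push 6
augment #2: 1→9→11 push 1
augment #3: 1→6→0→11 push 10
augment #4: 1→6→2→11 push 2
augment #5: 1→10→0→11 push 5
augment #6: 1→10→2→11 push 3
max flow = 27; residual-reachable set from 1 gives S-side
cut edges (S→T): {(2,11), (6,0), (8,11), (9,11), (10,0)} total cap 27

Min-cut arcs: {(2,11), (6,0), (8,11), (9,11), (10,0)} (total capacity 27)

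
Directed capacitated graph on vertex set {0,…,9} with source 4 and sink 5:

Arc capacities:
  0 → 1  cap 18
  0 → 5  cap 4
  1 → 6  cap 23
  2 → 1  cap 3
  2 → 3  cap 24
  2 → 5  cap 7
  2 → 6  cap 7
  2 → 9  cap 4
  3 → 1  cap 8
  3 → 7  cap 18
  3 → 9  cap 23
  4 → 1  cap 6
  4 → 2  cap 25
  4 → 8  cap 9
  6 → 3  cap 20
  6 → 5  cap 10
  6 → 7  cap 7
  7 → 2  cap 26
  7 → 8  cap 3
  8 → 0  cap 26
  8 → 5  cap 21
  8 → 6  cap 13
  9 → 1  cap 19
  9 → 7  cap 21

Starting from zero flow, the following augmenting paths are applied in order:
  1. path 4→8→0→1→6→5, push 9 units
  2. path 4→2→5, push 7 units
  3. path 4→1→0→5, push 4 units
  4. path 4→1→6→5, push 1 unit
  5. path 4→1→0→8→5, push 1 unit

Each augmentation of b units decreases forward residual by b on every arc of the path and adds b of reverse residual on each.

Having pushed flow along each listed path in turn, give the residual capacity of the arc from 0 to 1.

after path 1 (4→8→0→1→6→5, push 9): res(0,1)=9
after path 2 (4→2→5, push 7): res(0,1)=9
after path 3 (4→1→0→5, push 4): res(0,1)=13
after path 4 (4→1→6→5, push 1): res(0,1)=13
after path 5 (4→1→0→8→5, push 1): res(0,1)=14

Residual capacity of (0,1): 14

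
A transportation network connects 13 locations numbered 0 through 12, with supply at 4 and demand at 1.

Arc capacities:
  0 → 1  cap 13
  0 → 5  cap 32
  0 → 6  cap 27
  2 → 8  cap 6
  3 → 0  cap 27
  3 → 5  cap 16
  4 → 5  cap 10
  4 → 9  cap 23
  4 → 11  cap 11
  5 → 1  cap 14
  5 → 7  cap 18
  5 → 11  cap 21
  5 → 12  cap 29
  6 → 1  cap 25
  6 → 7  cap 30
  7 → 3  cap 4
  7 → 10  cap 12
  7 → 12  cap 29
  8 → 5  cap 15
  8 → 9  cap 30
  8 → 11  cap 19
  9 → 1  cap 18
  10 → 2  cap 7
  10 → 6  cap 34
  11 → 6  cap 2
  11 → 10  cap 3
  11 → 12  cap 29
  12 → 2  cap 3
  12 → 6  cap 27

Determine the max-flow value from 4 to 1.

Maximum flow value: 39

augment #1: 4→5→1 bottleneck 10, total now 10
augment #2: 4→9→1 bottleneck 18, total now 28
augment #3: 4→11→6→1 bottleneck 2, total now 30
augment #4: 4→11→10→6→1 bottleneck 3, total now 33
augment #5: 4→11→12→6→1 bottleneck 6, total now 39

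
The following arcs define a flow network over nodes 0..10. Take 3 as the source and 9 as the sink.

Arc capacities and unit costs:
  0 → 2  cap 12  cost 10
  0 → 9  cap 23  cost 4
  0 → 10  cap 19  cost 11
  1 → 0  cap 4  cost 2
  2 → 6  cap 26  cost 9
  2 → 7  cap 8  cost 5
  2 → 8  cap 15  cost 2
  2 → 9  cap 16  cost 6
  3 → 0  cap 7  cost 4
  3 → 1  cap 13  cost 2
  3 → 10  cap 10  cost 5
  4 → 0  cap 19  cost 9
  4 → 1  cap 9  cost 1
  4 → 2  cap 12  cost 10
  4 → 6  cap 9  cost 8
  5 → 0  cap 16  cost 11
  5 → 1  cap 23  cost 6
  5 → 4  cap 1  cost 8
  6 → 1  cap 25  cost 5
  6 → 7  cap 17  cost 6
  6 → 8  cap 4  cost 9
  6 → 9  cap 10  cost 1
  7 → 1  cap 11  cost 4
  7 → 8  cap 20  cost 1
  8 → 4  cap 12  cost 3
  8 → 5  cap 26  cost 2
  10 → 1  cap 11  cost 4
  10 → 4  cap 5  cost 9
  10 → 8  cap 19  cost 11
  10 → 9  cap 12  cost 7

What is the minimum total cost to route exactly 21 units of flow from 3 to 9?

shortest-cost path #1: 3→0→9 push 7 @ unit cost 8 (adds 56)
shortest-cost path #2: 3→1→0→9 push 4 @ unit cost 8 (adds 32)
shortest-cost path #3: 3→10→9 push 10 @ unit cost 12 (adds 120)
total cost = 208

Minimum cost for 21 units: 208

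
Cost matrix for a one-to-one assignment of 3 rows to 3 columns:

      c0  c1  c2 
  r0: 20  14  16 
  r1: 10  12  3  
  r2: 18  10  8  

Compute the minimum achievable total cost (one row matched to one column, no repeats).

Minimum assignment cost: 32

optimal assignment: row0→col1 (cost 14), row1→col0 (cost 10), row2→col2 (cost 8)
total = 14 + 10 + 8 = 32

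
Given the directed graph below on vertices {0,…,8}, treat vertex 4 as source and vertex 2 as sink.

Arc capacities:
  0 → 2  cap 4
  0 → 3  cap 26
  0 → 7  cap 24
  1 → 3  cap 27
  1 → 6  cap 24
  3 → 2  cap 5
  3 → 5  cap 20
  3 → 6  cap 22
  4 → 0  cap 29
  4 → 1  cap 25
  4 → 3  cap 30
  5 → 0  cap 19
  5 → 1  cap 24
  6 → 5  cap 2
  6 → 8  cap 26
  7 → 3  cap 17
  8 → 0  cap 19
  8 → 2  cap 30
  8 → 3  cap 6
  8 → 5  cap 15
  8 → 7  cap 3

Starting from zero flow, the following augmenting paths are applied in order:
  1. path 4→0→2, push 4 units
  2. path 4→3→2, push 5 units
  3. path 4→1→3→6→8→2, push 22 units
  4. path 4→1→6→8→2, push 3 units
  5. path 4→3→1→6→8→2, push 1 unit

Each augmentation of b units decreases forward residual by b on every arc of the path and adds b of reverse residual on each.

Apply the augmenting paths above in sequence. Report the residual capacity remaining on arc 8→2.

after path 1 (4→0→2, push 4): res(8,2)=30
after path 2 (4→3→2, push 5): res(8,2)=30
after path 3 (4→1→3→6→8→2, push 22): res(8,2)=8
after path 4 (4→1→6→8→2, push 3): res(8,2)=5
after path 5 (4→3→1→6→8→2, push 1): res(8,2)=4

Residual capacity of (8,2): 4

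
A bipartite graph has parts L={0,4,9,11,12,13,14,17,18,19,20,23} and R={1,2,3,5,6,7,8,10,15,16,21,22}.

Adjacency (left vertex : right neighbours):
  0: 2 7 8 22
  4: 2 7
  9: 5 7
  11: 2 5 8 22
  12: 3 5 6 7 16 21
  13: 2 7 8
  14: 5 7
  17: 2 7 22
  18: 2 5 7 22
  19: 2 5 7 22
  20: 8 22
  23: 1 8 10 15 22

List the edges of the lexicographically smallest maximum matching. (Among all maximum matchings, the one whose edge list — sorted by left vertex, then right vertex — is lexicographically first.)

|M| = 7 (so the lex-smallest maximum matching has 7 edges)
process left vertices in ascending order; for each, take the smallest-labelled available neighbour that still permits 7 edges overall, or leave it unmatched if none does
lex-smallest matching: {0-2, 4-7, 9-5, 11-8, 12-3, 17-22, 23-1}

Lex-smallest maximum matching: {(0,2), (4,7), (9,5), (11,8), (12,3), (17,22), (23,1)}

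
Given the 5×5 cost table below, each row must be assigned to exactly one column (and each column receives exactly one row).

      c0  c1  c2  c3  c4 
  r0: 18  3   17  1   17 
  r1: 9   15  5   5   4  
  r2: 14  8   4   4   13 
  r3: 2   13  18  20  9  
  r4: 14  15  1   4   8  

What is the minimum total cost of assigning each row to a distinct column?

Minimum assignment cost: 14

optimal assignment: row0→col1 (cost 3), row1→col4 (cost 4), row2→col3 (cost 4), row3→col0 (cost 2), row4→col2 (cost 1)
total = 3 + 4 + 4 + 2 + 1 = 14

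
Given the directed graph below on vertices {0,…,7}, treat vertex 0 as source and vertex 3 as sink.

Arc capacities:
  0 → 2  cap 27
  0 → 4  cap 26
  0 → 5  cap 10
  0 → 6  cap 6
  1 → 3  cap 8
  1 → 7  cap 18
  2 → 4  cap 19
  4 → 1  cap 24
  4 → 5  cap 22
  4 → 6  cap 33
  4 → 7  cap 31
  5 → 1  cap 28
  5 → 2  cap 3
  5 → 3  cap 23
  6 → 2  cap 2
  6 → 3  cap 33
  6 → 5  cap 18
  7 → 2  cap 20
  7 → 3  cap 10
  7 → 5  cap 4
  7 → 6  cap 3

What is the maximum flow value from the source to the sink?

augment #1: 0→5→3 bottleneck 10, total now 10
augment #2: 0→6→3 bottleneck 6, total now 16
augment #3: 0→4→1→3 bottleneck 8, total now 24
augment #4: 0→4→5→3 bottleneck 13, total now 37
augment #5: 0→4→6→3 bottleneck 5, total now 42
augment #6: 0→2→4→6→3 bottleneck 19, total now 61

Maximum flow value: 61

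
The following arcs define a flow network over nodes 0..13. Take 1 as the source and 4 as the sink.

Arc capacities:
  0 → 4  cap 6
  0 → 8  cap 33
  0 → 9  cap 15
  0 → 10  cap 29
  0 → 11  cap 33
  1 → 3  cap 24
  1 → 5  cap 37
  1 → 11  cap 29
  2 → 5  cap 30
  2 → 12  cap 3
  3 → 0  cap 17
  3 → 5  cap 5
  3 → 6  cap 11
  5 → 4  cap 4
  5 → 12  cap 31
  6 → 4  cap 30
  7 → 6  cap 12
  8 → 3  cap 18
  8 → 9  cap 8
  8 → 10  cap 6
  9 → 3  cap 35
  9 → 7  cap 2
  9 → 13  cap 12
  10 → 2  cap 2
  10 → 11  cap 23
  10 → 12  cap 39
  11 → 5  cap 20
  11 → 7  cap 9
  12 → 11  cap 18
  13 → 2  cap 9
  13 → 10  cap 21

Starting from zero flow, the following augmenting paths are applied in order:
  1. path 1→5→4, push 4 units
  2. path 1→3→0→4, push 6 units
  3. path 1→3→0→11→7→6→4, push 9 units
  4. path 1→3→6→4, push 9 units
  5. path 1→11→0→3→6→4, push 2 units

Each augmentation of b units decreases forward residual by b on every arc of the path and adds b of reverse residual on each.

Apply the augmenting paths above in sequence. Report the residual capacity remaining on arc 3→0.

Residual capacity of (3,0): 4

after path 1 (1→5→4, push 4): res(3,0)=17
after path 2 (1→3→0→4, push 6): res(3,0)=11
after path 3 (1→3→0→11→7→6→4, push 9): res(3,0)=2
after path 4 (1→3→6→4, push 9): res(3,0)=2
after path 5 (1→11→0→3→6→4, push 2): res(3,0)=4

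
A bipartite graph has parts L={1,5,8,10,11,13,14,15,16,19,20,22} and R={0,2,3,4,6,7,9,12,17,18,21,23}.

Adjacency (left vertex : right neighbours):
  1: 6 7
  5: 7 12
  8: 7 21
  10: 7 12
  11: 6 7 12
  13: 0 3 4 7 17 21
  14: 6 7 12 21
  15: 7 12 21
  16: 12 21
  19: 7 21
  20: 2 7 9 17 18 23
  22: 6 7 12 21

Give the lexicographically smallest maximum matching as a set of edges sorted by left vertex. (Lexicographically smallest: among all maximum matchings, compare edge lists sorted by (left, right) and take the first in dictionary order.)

Lex-smallest maximum matching: {(1,6), (5,7), (8,21), (10,12), (13,0), (20,2)}

|M| = 6 (so the lex-smallest maximum matching has 6 edges)
process left vertices in ascending order; for each, take the smallest-labelled available neighbour that still permits 6 edges overall, or leave it unmatched if none does
lex-smallest matching: {1-6, 5-7, 8-21, 10-12, 13-0, 20-2}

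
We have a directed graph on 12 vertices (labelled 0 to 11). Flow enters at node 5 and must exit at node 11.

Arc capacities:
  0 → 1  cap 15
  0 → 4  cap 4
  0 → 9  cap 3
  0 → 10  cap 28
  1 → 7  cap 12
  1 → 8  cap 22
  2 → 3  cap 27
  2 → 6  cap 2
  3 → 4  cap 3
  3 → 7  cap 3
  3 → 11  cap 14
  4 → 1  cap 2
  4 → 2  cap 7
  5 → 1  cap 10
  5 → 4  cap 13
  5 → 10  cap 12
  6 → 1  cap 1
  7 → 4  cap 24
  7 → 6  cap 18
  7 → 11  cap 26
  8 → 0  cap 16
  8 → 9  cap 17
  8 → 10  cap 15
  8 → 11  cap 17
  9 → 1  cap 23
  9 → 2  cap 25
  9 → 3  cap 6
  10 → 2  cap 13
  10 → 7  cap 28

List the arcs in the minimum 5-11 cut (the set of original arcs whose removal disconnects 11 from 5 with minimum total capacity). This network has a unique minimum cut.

augment #1: 5→1→7→11 push 10
augment #2: 5→10→7→11 push 12
augment #3: 5→4→1→7→11 push 2
augment #4: 5→4→2→3→11 push 7
max flow = 31; residual-reachable set from 5 gives S-side
cut edges (S→T): {(4,1), (4,2), (5,1), (5,10)} total cap 31

Min-cut arcs: {(4,1), (4,2), (5,1), (5,10)} (total capacity 31)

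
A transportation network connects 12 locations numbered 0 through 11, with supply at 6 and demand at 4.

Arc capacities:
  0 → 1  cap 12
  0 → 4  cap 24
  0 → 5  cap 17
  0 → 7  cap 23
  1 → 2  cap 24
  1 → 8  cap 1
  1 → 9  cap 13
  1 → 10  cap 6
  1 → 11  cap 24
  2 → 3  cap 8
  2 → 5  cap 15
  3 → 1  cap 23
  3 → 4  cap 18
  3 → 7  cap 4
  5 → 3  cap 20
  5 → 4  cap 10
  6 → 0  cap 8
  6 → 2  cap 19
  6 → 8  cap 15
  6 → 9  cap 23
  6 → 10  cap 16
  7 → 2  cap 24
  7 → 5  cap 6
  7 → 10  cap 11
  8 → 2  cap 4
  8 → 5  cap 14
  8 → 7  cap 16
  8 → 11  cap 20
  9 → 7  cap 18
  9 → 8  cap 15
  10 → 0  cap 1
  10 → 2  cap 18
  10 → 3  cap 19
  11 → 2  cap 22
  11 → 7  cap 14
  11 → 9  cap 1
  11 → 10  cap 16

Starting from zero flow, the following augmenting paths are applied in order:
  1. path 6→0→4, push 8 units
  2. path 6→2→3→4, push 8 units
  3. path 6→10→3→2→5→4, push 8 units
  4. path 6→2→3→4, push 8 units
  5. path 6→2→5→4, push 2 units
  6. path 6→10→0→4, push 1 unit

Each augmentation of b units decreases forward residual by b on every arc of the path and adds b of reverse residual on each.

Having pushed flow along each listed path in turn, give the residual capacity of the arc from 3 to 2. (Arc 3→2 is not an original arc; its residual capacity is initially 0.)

after path 1 (6→0→4, push 8): res(3,2)=0
after path 2 (6→2→3→4, push 8): res(3,2)=8
after path 3 (6→10→3→2→5→4, push 8): res(3,2)=0
after path 4 (6→2→3→4, push 8): res(3,2)=8
after path 5 (6→2→5→4, push 2): res(3,2)=8
after path 6 (6→10→0→4, push 1): res(3,2)=8

Residual capacity of (3,2): 8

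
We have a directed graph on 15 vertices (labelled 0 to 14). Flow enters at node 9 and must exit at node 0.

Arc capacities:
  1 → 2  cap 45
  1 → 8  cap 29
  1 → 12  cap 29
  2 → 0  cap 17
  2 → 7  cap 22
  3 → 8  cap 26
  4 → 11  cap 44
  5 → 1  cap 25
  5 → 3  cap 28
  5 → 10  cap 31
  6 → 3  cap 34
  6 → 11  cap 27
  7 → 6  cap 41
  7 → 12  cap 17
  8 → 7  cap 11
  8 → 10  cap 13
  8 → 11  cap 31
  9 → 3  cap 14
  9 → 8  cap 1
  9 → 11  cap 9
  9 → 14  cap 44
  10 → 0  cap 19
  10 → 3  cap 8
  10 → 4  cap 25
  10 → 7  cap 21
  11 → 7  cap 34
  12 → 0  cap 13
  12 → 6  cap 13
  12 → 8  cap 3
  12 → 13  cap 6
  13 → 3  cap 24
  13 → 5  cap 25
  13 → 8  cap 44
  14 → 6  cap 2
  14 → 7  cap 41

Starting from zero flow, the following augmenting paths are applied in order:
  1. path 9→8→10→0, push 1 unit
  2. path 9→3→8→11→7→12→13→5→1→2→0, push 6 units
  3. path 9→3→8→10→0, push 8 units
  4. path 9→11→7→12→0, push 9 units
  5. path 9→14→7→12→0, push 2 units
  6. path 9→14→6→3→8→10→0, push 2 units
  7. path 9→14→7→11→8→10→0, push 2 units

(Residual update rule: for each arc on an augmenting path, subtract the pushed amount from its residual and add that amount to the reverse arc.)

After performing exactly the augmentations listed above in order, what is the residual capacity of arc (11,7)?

Residual capacity of (11,7): 21

after path 1 (9→8→10→0, push 1): res(11,7)=34
after path 2 (9→3→8→11→7→12→13→5→1→2→0, push 6): res(11,7)=28
after path 3 (9→3→8→10→0, push 8): res(11,7)=28
after path 4 (9→11→7→12→0, push 9): res(11,7)=19
after path 5 (9→14→7→12→0, push 2): res(11,7)=19
after path 6 (9→14→6→3→8→10→0, push 2): res(11,7)=19
after path 7 (9→14→7→11→8→10→0, push 2): res(11,7)=21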